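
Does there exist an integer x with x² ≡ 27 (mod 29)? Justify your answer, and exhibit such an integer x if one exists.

No such integer exists.

Apply Euler's criterion with the prime 29: 27 is a quadratic residue iff 27^14 ≡ 1 (mod 29), and a non-residue iff it is ≡ −1.
Squaring successively (mod 29): 27^2 = 729 ≡ 4; 27^4 ≡ 4² = 16 ≡ 16; 27^8 ≡ 16² = 256 ≡ 24.
Since 14 = 8 + 4 + 2, 27^14 ≡ 24 · 16 · 4; multiplying out mod 29: 24·16 = 384 ≡ 7, then 7·4 = 28 ≡ 28. Thus 27^14 ≡ 28 ≡ −1 (mod 29).
By Euler's criterion 27 is a quadratic non-residue mod 29: no x satisfies x² ≡ 27 (mod 29).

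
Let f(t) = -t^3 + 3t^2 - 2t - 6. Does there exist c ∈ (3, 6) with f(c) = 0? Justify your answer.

The endpoint values f(3) = -12 and f(6) = -126 are both negative. Claim: f(t) < 0 for every t in (3, 6).
Substitute t = 3 + u, where 0 < u < 3 on the interval. Expanding, f(3 + u) = -u^3 - 6u^2 - 11u - 12.
The nonzero coefficients here are all negative, so for u > 0 every term is negative (or zero), and the constant term -12 is strictly negative.
Therefore f(t) < 0 throughout (3, 6), and f has no zero there.

No such root exists.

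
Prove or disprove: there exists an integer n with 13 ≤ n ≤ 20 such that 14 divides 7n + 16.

There is no such integer n in that range.

At n = 13, 7·13 + 16 = 107 ≡ 9 (mod 14), and each step in n adds 7, giving residues 9, 2, 9, 2, 9, 2, 9, 2 for n = 13, 14, …, 20.
The residue 0 does not occur, so no n in [13, 20] makes 7n + 16 a multiple of 14.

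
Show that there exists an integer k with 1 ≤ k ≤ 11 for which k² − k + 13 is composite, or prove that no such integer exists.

At k = 2: 2² − 2 + 13 = 15 = 3·5, which is composite.

k = 2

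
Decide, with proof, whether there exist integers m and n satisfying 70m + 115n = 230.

m = 0, n = 2

gcd(70, 115) = 5, and 5 divides 230, so integer solutions exist.
Dividing through by 5 reduces the equation to 14m + 23n = 46.
Run the Euclidean algorithm on 23 and 14: 23 = 1·14 + 9, 14 = 1·9 + 5, 9 = 1·5 + 4, 5 = 1·4 + 1, 4 = 4·1 + 0.
Unwinding: 1 = 5 − 1·4 = 5 − (9 − 1·5) = −9 + 2·5 = −9 + 2·(14 − 1·9) = 2·14 − 3·9 = 2·14 − 3·(23 − 1·14) = −3·23 + 5·14, i.e. 14·5 + 23·(-3) = 1.
Times 46: 14·230 + 23·(-138) = 46, so (230, -138) solves it.
The general solution is m = 230 + 23k, n = -138 − 14k; taking k = -10 gives the smaller pair m = 0, n = 2.
Indeed 70·0 + 115·2 = 0 + 230 = 230.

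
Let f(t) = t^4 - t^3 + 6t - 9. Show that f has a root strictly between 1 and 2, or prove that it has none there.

Such a root exists.

f(1) = -3 and f(2) = 11, which have opposite signs.
As a polynomial, f is continuous on every closed interval.
By the Intermediate Value Theorem, f takes the value 0 somewhere in the open interval.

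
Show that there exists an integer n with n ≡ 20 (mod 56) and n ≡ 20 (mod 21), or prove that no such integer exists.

The moduli are not coprime: gcd(56, 21) = 7. Compatibility requires 7 ∣ (20 − 20) = 0, which holds, so solutions exist.
In fact n = 20 itself already satisfies 20 mod 21 = 20.
Indeed 20 ≡ 20 (mod 56) and 20 ≡ 20 (mod 21).

n = 20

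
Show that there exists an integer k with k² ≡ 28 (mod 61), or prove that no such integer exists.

Apply Euler's criterion with the prime 61: 28 is a quadratic residue iff 28^30 ≡ 1 (mod 61), and a non-residue iff it is ≡ −1.
Repeated squaring mod 61: 28^2 = 784 ≡ 52; 28^4 ≡ 52² = 2704 ≡ 20; 28^8 ≡ 20² = 400 ≡ 34; 28^16 ≡ 34² = 1156 ≡ 58.
Since 30 = 16 + 8 + 4 + 2, 28^30 ≡ 58 · 34 · 20 · 52; multiplying out mod 61: 58·34 = 1972 ≡ 20, then 20·20 = 400 ≡ 34, then 34·52 = 1768 ≡ 60. Thus 28^30 ≡ 60 ≡ −1 (mod 61).
By Euler's criterion 28 is a quadratic non-residue mod 61: no k satisfies k² ≡ 28 (mod 61).

No such integer exists.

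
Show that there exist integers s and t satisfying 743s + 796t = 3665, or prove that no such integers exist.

s = 51, t = -43

743 and 796 are coprime, so 743s + 796t ranges over all of ℤ.
Euclidean algorithm: 796 = 1·743 + 53, 743 = 14·53 + 1, 53 = 53·1 + 0.
Back-substituting, 1 = 743 − 14·53 = 743 − 14·(796 − 1·743) = −14·796 + 15·743; that is, 743·15 + 796·(-14) = 1.
Multiplying through by 3665: s = 15·3665 = 54975, t = (-14)·3665 = -51310 is a solution.
The general solution is s = 54975 + 796k, t = -51310 − 743k; taking k = -69 gives the smaller pair s = 51, t = -43.
Indeed 743·51 + 796·(-43) = 37893 − 34228 = 3665.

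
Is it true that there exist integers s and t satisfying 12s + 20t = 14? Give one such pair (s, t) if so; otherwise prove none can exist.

gcd(12, 20) = 4, so every integer of the form 12s + 20t is a multiple of 4.
However 14 leaves remainder 2 on division by 4.
So the equation is unsolvable over ℤ.

No, no such integers exist.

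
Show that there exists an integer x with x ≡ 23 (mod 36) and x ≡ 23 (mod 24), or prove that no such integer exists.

x = 23

Here gcd(36, 24) = 12, and both 23 and 23 leave remainder 11 mod 12, so the system is consistent.
The smallest candidate x = 23 works directly: 23 ≡ 23 (mod 24).
Verify: 23 = 0·36 + 23 and 23 = 0·24 + 23. ✓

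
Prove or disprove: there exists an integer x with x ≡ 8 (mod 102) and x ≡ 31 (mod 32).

Both moduli are multiples of 2 = gcd(102, 32), so any solution would satisfy x ≡ 8 and x ≡ 31 modulo 2 simultaneously.
But 8 mod 2 = 0 while 31 mod 2 = 1, a contradiction.
Therefore no such x exists.

No, no such integer exists.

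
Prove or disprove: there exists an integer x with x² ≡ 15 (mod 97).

97 is prime, so by Euler's criterion 15 is a square mod 97 iff 15^((97−1)/2) = 15^48 ≡ 1 (mod 97).
Repeated squaring mod 97: 15^2 = 225 ≡ 31; 15^4 ≡ 31² = 961 ≡ 88; 15^8 ≡ 88² = 7744 ≡ 81; 15^16 ≡ 81² = 6561 ≡ 62; 15^32 ≡ 62² = 3844 ≡ 61.
Since 48 = 32 + 16, 15^48 ≡ 61 · 62; multiplying out mod 97: 61·62 = 3782 ≡ 96. Thus 15^48 ≡ 96 ≡ −1 (mod 97).
By Euler's criterion 15 is a quadratic non-residue mod 97: no x satisfies x² ≡ 15 (mod 97).

No, no such integer exists.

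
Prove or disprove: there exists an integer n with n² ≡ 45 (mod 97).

97 is prime, so by Euler's criterion 45 is a square mod 97 iff 45^((97−1)/2) = 45^48 ≡ 1 (mod 97).
Squaring successively (mod 97): 45^2 = 2025 ≡ 85; 45^4 ≡ 85² = 7225 ≡ 47; 45^8 ≡ 47² = 2209 ≡ 75; 45^16 ≡ 75² = 5625 ≡ 96; 45^32 ≡ 96² = 9216 ≡ 1.
Since 48 = 32 + 16, 45^48 ≡ 1 · 96; multiplying out mod 97: 1·96 = 96 ≡ 96. Thus 45^48 ≡ 96 ≡ −1 (mod 97).
The value −1 means 45 is a non-residue modulo 97, so n² ≡ 45 (mod 97) is impossible.

No, no such integer exists.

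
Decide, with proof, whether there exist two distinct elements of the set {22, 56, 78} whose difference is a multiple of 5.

There is no such pair.

Two integers differ by a multiple of 5 exactly when they have the same residue mod 5. The residues are 22↦2, 56↦1, 78↦3.
All 3 residues are distinct, so no two elements differ by a multiple of 5.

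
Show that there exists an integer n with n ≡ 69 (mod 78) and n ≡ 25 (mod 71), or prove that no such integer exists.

n = 1161

The moduli 78 and 71 are coprime, so by the Chinese Remainder Theorem a unique solution modulo 5538 exists.
Any solution of the first congruence is n = 69 + 78t; substituting into the second, 78t ≡ 25 − 69 ≡ 27 (mod 71).
78 ≡ 7 (mod 71), so this reads 7t ≡ 27 (mod 71). Note 7·61 = 427 ≡ 1 (mod 71) (as 427 − 1 = 6·71), so 7⁻¹ ≡ 61.
Therefore t ≡ 61·27 = 1647 ≡ 14 (mod 71).
Taking t = 14 gives n = 69 + 78·14 = 1161.
Check: 1161 mod 78 = 69, 1161 mod 71 = 25. ✓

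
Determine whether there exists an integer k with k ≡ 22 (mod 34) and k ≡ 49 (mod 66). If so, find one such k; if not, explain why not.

gcd(34, 66) = 2. If k ≡ 22 (mod 34) and k ≡ 49 (mod 66), then k ≡ 22 (mod 2) and k ≡ 49 (mod 2).
These are incompatible: 22 − 49 = -27 is not divisible by 2.
Hence the system has no solution.

There is no such integer.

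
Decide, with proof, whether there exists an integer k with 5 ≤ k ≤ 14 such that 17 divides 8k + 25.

No such integer k in that range exists.

For k = 5, 6, …, 14 the values of 8k + 25 modulo 17 are 14, 5, 13, 4, 12, 3, 11, 2, 10, 1 respectively.
Since 0 is absent from this list, 17 ∤ 8k + 25 for every k with 5 ≤ k ≤ 14.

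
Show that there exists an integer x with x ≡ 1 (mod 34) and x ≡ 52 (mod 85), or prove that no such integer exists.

gcd(34, 85) = 17. A simultaneous solution exists iff 1 ≡ 52 (mod 17); here 1 mod 17 = 1 = 52 mod 17, so it does.
Step through x = 1, 1 + 34, 1 + 2·34, …: the values 1, 35, 69, 103, 137 reduce mod 85 to 1, 35, 69, 18, 52. The value 137 hits 52.
Indeed 137 ≡ 1 (mod 34) and 137 ≡ 52 (mod 85).

x = 137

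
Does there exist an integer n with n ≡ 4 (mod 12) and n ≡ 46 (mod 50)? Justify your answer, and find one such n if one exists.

n = 196

gcd(12, 50) = 2. A simultaneous solution exists iff 4 ≡ 46 (mod 2); here 4 mod 2 = 0 = 46 mod 2, so it does.
Put n = 4 + 12t, so we need 12t ≡ 42 (mod 50), equivalently (divide by 2) 6t ≡ 21 (mod 25).
Invert 6 mod 25 by the Euclidean algorithm: 25 = 4·6 + 1, 6 = 6·1 + 0; back-substituting, 1 = 25 − 4·6. Hence 6·(-4) ≡ 1, so 6⁻¹ ≡ -4 ≡ 21 (mod 25).
Multiplying by 21: t ≡ 21·21 = 441 ≡ 16 (mod 25).
Then n = 4 + 12·16 = 196.
Check: 196 mod 12 = 4, 196 mod 50 = 46. ✓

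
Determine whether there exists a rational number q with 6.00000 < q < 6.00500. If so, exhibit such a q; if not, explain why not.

q = 1207/201

Multiplying by 201: 201·6.00000 = 1206.00000 and 201·6.00500 = 1207.00500, so the integer 1207 lies strictly between them.
Dividing back, 6.00000 < 1207/201 < 6.00500, and 1207/201 is rational.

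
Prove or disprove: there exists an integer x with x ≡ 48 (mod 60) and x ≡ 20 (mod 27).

No such integer exists.

Reduce both congruences modulo 3, which divides 60 and 27: they say x ≡ 48 (mod 3) and x ≡ 20 (mod 3).
But 48 mod 3 = 0 while 20 mod 3 = 2, a contradiction.
Hence the system has no solution.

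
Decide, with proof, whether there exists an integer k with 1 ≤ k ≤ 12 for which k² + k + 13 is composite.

k = 11

At k = 11: 11² + 11 + 13 = 145 = 5·29, which is composite.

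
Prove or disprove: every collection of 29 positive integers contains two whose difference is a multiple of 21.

There are exactly 21 possible remainders on division by 21.
With 29 integers and only 21 classes, the pigeonhole principle forces two of them, say a and b, into the same class.
Then a ≡ b (mod 21), i.e. 21 ∣ (a − b).

Yes.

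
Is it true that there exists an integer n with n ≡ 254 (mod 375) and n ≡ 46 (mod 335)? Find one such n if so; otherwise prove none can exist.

There is no such integer.

Reduce both congruences modulo 5, which divides 375 and 335: they say n ≡ 254 (mod 5) and n ≡ 46 (mod 5).
These are incompatible: 254 − 46 = 208 is not divisible by 5.
Hence the system has no solution.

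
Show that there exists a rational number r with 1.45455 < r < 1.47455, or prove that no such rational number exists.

r = 19/13

Look for a denominator N such that an integer falls strictly between N·1.45455 and N·1.47455. N = 13 works: 13·1.45455 = 18.90915 < 19 < 19.16915 = 13·1.47455.
So r = 19/13 works: it is a ratio of integers, and dividing 13·1.45455 < 19 < 13·1.47455 through by 13 gives 1.45455 < 19/13 < 1.47455.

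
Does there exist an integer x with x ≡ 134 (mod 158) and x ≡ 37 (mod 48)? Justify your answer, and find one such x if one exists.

There is no such integer.

gcd(158, 48) = 2. If x ≡ 134 (mod 158) and x ≡ 37 (mod 48), then x ≡ 134 (mod 2) and x ≡ 37 (mod 2).
However 134 ≡ 0 and 37 ≡ 1 (mod 2), and 0 ≠ 1.
So no integer satisfies both congruences.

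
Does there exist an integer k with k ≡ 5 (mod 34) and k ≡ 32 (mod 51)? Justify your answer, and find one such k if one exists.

Both moduli are multiples of 17 = gcd(34, 51), so any solution would satisfy k ≡ 5 and k ≡ 32 modulo 17 simultaneously.
However 5 ≡ 5 and 32 ≡ 15 (mod 17), and 5 ≠ 15.
Therefore no such k exists.

No, no such integer exists.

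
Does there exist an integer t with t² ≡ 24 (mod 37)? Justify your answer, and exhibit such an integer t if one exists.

Apply Euler's criterion with the prime 37: 24 is a quadratic residue iff 24^18 ≡ 1 (mod 37), and a non-residue iff it is ≡ −1.
Squaring successively (mod 37): 24^2 = 576 ≡ 21; 24^4 ≡ 21² = 441 ≡ 34; 24^8 ≡ 34² = 1156 ≡ 9; 24^16 ≡ 9² = 81 ≡ 7.
Since 18 = 16 + 2, 24^18 ≡ 7 · 21; multiplying out mod 37: 7·21 = 147 ≡ 36. Thus 24^18 ≡ 36 ≡ −1 (mod 37).
By Euler's criterion 24 is a quadratic non-residue mod 37: no t satisfies t² ≡ 24 (mod 37).

No, no such integer exists.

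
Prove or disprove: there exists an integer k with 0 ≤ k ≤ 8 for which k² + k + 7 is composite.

At k = 4: 4² + 4 + 7 = 27 = 3·9, which is composite.

k = 4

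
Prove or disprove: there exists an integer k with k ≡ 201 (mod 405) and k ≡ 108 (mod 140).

No, no such integer exists.

gcd(405, 140) = 5. If k ≡ 201 (mod 405) and k ≡ 108 (mod 140), then k ≡ 201 (mod 5) and k ≡ 108 (mod 5).
But 201 mod 5 = 1 while 108 mod 5 = 3, a contradiction.
So no integer satisfies both congruences.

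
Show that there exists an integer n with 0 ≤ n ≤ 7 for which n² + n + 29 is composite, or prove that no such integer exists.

At n = 4: 4² + 4 + 29 = 49 = 7·7, which is composite.

n = 4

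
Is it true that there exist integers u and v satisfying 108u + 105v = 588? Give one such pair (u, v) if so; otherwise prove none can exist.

gcd(108, 105) = 3, and 3 divides 588, so integer solutions exist.
Dividing through by 3 reduces the equation to 36u + 35v = 196.
Run the Euclidean algorithm on 36 and 35: 36 = 1·35 + 1, 35 = 35·1 + 0.
Back-substituting, 1 = 36 − 1·35; that is, 36·1 + 35·(-1) = 1.
Multiplying through by 196: u = 1·196 = 196, v = (-1)·196 = -196 is a solution.
Subtracting 5·35 from u and adding 5·36 to v gives the tidier solution (21, -16).
Check: 108·21 + 105·(-16) = 2268 − 1680 = 588. ✓

u = 21, v = -16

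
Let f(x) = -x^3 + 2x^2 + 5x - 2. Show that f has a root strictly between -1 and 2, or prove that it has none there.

Such a root exists.

f(-1) = -4 and f(2) = 8, which have opposite signs.
f is continuous everywhere (it is a polynomial), in particular on [-1, 2].
By the Intermediate Value Theorem f must vanish at some point of (-1, 2).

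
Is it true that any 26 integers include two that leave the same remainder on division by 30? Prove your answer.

No; for instance {139, 140, 141, 142, 143, 144, 145, 146, 147, 148, 149, 150, 151, 152, 153, 154, 155, 156, 157, 158, 159, 160, 161, 162, 163, 164} is a counterexample.

Consider the 26 integers 139, 140, …, 164. They lie in distinct residue classes modulo 30, since 26 ≤ 30.
So no two of them leave the same remainder on division by 30; the claim fails for this set.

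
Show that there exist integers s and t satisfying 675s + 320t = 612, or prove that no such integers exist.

No such integers exist.

gcd(675, 320) = 5, so every integer of the form 675s + 320t is a multiple of 5.
But 612 = 5·122 + 2, so 5 ∤ 612.
So the equation is unsolvable over ℤ.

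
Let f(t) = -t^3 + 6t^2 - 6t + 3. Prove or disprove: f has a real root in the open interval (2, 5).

f(2) = 7 and f(5) = -2, which have opposite signs.
As a polynomial, f is continuous on every closed interval.
By the Intermediate Value Theorem, f takes the value 0 somewhere in the open interval.

Such a root exists.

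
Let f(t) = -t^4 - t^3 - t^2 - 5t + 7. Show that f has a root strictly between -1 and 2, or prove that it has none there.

Such a root exists.

f(-1) = 11 and f(2) = -31, which have opposite signs.
As a polynomial, f is continuous on every closed interval.
By the Intermediate Value Theorem, f takes the value 0 somewhere in the open interval.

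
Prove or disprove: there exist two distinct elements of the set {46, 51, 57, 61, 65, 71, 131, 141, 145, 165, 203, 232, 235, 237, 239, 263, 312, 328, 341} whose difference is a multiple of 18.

The pair (51, 141) works.

Both 51 and 141 leave remainder 15 on division by 18; their difference 90 = 5·18 is a multiple of 18.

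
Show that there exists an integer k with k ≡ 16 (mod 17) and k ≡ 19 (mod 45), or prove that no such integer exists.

k = 424

Since 17 and 45 share no common factor, CRT says the pair of congruences has a solution (unique mod 765).
Write k = 16 + 17t and require 16 + 17t ≡ 19 (mod 45), i.e. 17t ≡ 3 (mod 45).
Since 17·8 = 136 = 3·45 + 1, the inverse of 17 mod 45 is 8.
Therefore t ≡ 8·3 = 24 (mod 45).
With t = 24: k = 16 + 17·24 = 424.
Check: 424 mod 17 = 16, 424 mod 45 = 19. ✓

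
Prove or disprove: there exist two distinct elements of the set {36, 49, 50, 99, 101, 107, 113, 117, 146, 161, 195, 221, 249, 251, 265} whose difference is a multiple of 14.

Yes: 36 and 50.

36 mod 14 = 8 and 50 mod 14 = 8, so 50 − 36 = 14 = 1·14.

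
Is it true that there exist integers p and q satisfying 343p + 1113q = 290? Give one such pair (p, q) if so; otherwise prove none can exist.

Both 343 and 1113 are divisible by gcd(343, 1113) = 7, hence so is any combination 343p + 1113q.
But 290 = 7·41 + 3, so 7 ∤ 290.
So the equation is unsolvable over ℤ.

No such integers exist.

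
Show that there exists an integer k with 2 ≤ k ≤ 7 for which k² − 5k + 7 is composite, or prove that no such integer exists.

At k = 7: 7² − 5·7 + 7 = 21 = 3·7, which is composite.

k = 7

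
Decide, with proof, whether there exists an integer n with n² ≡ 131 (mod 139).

n = 39

n = 39 works: 39² = 1521, and 1521 − 131 = 1390 = 10·139.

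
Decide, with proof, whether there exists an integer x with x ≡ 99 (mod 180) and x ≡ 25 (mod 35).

No such integer exists.

gcd(180, 35) = 5. If x ≡ 99 (mod 180) and x ≡ 25 (mod 35), then x ≡ 99 (mod 5) and x ≡ 25 (mod 5).
However 99 ≡ 4 and 25 ≡ 0 (mod 5), and 4 ≠ 0.
Hence the system has no solution.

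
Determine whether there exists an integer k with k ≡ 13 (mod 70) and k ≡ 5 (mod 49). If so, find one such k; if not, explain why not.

gcd(70, 49) = 7. If k ≡ 13 (mod 70) and k ≡ 5 (mod 49), then k ≡ 13 (mod 7) and k ≡ 5 (mod 7).
These are incompatible: 13 − 5 = 8 is not divisible by 7.
So no integer satisfies both congruences.

No, no such integer exists.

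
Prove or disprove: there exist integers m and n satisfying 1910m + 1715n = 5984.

gcd(1910, 1715) = 5, so every integer of the form 1910m + 1715n is a multiple of 5.
But 5984 = 5·1196 + 4, so 5 ∤ 5984.
Hence no integers m, n satisfy the equation.

No, no such integers exist.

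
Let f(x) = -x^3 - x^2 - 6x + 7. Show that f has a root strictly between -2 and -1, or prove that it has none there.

f(-2) = 23 and f(-1) = 13, both positive.
The derivative f'(x) = -3x^2 - 2x - 6 is a quadratic with discriminant (-2)² − 4·(-3)·(-6) = -68 < 0; it never vanishes, so it is always negative (sign of the leading coefficient).
So f is strictly decreasing; between -2 and -1 its values lie between f(-2) = 23 and f(-1) = 13, all positive. Therefore f has no root in (-2, -1).

No.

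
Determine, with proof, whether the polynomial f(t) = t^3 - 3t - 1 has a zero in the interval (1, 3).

Yes, f has a root in the interval.

f(1) = -3 and f(3) = 17, which have opposite signs.
Since f is a polynomial it is continuous on [1, 3].
By the Intermediate Value Theorem, f takes the value 0 somewhere in the open interval.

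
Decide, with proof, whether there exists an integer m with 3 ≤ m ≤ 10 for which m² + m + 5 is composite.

m = 4

At m = 4: 4² + 4 + 5 = 25 = 5·5, which is composite.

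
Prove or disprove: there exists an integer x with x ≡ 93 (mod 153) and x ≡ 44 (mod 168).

No, no such integer exists.

Both moduli are multiples of 3 = gcd(153, 168), so any solution would satisfy x ≡ 93 and x ≡ 44 modulo 3 simultaneously.
But 93 mod 3 = 0 while 44 mod 3 = 2, a contradiction.
So no integer satisfies both congruences.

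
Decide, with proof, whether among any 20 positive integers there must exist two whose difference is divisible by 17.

Yes, this is always true.

Each integer lies in one of the 17 residue classes modulo 17.
Since 20 > 17, two of the 20 integers must share a residue class by the pigeonhole principle; call them a and b.
Their difference a − b is then a multiple of 17.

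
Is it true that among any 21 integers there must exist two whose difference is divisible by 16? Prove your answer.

True.

Partition the integers by their residue mod 16; there are 16 classes.
Placing 21 integers into 16 classes, some class receives at least two — say a and b.
Then a ≡ b (mod 16), i.e. 16 ∣ (a − b).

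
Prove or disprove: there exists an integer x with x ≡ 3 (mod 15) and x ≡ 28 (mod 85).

x = 198

Here gcd(15, 85) = 5, and both 3 and 28 leave remainder 3 mod 5, so the system is consistent.
Write x = 3 + 15t. Then 15t ≡ 28 − 3 ≡ 25 (mod 85); dividing through by 5 gives 3t ≡ 5 (mod 17).
Invert 3 mod 17 by the Euclidean algorithm: 17 = 5·3 + 2, 3 = 1·2 + 1, 2 = 2·1 + 0; back-substituting, 1 = 3 − 1·2 = 3 − (17 − 5·3) = −17 + 6·3. Hence 3·6 ≡ 1, so 3⁻¹ ≡ 6 (mod 17).
Multiplying by 6: t ≡ 6·5 = 30 ≡ 13 (mod 17).
Then x = 3 + 15·13 = 198.
Check: 198 mod 15 = 3, 198 mod 85 = 28. ✓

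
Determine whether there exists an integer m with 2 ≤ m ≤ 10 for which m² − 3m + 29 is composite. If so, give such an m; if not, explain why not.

m = 8

At m = 8: 8² − 3·8 + 29 = 69 = 3·23, which is composite.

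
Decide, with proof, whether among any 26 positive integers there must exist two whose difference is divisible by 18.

Partition the integers by their residue mod 18; there are 18 classes.
With 26 integers and only 18 classes, the pigeonhole principle forces two of them, say a and b, into the same class.
Their difference a − b is then a multiple of 18.

True.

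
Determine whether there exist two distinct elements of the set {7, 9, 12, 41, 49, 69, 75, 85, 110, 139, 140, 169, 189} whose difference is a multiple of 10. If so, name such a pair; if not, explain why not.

Reduce each element mod 10: 7↦7, 9↦9, 12↦2, 41↦1, 49↦9, 69↦9, 75↦5, 85↦5, 110↦0, 139↦9, 140↦0, 169↦9, 189↦9. The residue 9 repeats (at 9 and 49), and 49 − 9 = 40 = 4·10.

Yes: 9 and 49.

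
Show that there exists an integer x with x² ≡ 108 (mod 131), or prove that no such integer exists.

x = 97

x = 97 works: 97² = 9409, and 9409 − 108 = 9301 = 71·131.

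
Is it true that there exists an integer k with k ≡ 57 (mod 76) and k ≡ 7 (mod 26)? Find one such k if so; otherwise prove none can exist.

k = 969

gcd(76, 26) = 2. A simultaneous solution exists iff 57 ≡ 7 (mod 2); here 57 mod 2 = 1 = 7 mod 2, so it does.
Write k = 57 + 76t. Then 76t ≡ 7 − 57 ≡ 2 (mod 26); dividing through by 2 gives 38t ≡ 1 (mod 13).
38 ≡ 12 (mod 13), so this reads 12t ≡ 1 (mod 13). Note 12·12 = 144 ≡ 1 (mod 13) (as 144 − 1 = 11·13), so 12⁻¹ ≡ 12.
Multiplying by 12: t ≡ 12·1 = 12 (mod 13).
Then k = 57 + 76·12 = 969.
Indeed 969 ≡ 57 (mod 76) and 969 ≡ 7 (mod 26).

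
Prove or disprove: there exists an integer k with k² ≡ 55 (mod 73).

Take k = 37. Then 37² = 1369 = 18·73 + 55, so 37² ≡ 55 (mod 73).

k = 37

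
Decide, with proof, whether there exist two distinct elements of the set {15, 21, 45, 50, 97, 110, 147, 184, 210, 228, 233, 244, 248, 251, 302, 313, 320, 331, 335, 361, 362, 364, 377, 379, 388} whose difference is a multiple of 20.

Yes: 15 and 335.

15 mod 20 = 15 and 335 mod 20 = 15, so 335 − 15 = 320 = 16·20.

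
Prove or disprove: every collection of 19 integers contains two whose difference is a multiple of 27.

No, the set {67, 68, 69, 70, 71, 72, 73, 74, 75, 76, 77, 78, 79, 80, 81, 82, 83, 84, 85} is a counterexample.

Take the 19 consecutive integers 67, 68, …, 85: their residues mod 27 are all distinct because 19 ≤ 27.
Any two of them differ by at most 18 < 27 and by at least 1, so no difference is a multiple of 27.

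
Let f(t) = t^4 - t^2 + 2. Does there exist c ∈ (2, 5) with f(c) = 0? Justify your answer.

f(2) = 14 and f(5) = 602, both positive, so a sign-change argument is unavailable; we show f keeps this sign on the whole interval.
Shift to the endpoint 2: with t = 2 + u (0 < u < 3), one computes f(2 + u) = u^4 + 8u^3 + 23u^2 + 28u + 14.
The nonzero coefficients here are all positive, so for u > 0 every term is positive (or zero), and the constant term 14 is strictly positive.
Therefore f(t) > 0 throughout (2, 5), and f has no zero there.

No.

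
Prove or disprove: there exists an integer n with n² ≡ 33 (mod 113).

No, no such integer exists.

113 is prime, so by Euler's criterion 33 is a square mod 113 iff 33^((113−1)/2) = 33^56 ≡ 1 (mod 113).
Squaring successively (mod 113): 33^2 = 1089 ≡ 72; 33^4 ≡ 72² = 5184 ≡ 99; 33^8 ≡ 99² = 9801 ≡ 83; 33^16 ≡ 83² = 6889 ≡ 109; 33^32 ≡ 109² = 11881 ≡ 16.
Since 56 = 32 + 16 + 8, 33^56 ≡ 16 · 109 · 83; multiplying out mod 113: 16·109 = 1744 ≡ 49, then 49·83 = 4067 ≡ 112. Thus 33^56 ≡ 112 ≡ −1 (mod 113).
By Euler's criterion 33 is a quadratic non-residue mod 113: no n satisfies n² ≡ 33 (mod 113).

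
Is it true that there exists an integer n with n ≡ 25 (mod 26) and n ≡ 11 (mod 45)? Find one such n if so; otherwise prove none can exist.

The moduli 26 and 45 are coprime, so by the Chinese Remainder Theorem a unique solution modulo 1170 exists.
Any solution of the first congruence is n = 25 + 26t; substituting into the second, 26t ≡ 11 − 25 ≡ 31 (mod 45).
To invert 26 modulo 45: 45 = 1·26 + 19, 26 = 1·19 + 7, 19 = 2·7 + 5, 7 = 1·5 + 2, 5 = 2·2 + 1, 2 = 2·1 + 0, and unwinding, 1 = 5 − 2·2 = 5 − 2·(7 − 1·5) = −2·7 + 3·5 = −2·7 + 3·(19 − 2·7) = 3·19 − 8·7 = 3·19 − 8·(26 − 1·19) = −8·26 + 11·19 = −8·26 + 11·(45 − 1·26) = 11·45 − 19·26. Thus 26⁻¹ ≡ -19 ≡ 26 (mod 45).
Multiplying by 26: t ≡ 26·31 = 806 ≡ 41 (mod 45).
With t = 41: n = 25 + 26·41 = 1091.
Verify: 1091 = 41·26 + 25 and 1091 = 24·45 + 11. ✓

n = 1091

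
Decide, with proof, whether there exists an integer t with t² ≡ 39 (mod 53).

No, no such integer exists.

Apply Euler's criterion with the prime 53: 39 is a quadratic residue iff 39^26 ≡ 1 (mod 53), and a non-residue iff it is ≡ −1.
Repeated squaring mod 53: 39^2 = 1521 ≡ 37; 39^4 ≡ 37² = 1369 ≡ 44; 39^8 ≡ 44² = 1936 ≡ 28; 39^16 ≡ 28² = 784 ≡ 42.
Since 26 = 16 + 8 + 2, 39^26 ≡ 42 · 28 · 37; multiplying out mod 53: 42·28 = 1176 ≡ 10, then 10·37 = 370 ≡ 52. Thus 39^26 ≡ 52 ≡ −1 (mod 53).
The value −1 means 39 is a non-residue modulo 53, so t² ≡ 39 (mod 53) is impossible.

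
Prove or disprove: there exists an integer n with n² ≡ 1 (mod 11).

Take n = 10. Then 10² = 100 = 9·11 + 1, so 10² ≡ 1 (mod 11).

n = 10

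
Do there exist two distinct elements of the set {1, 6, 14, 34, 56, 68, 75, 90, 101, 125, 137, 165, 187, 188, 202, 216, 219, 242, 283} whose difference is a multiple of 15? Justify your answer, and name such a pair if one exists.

Yes: 6 and 216.

6 mod 15 = 6 and 216 mod 15 = 6, so 216 − 6 = 210 = 14·15.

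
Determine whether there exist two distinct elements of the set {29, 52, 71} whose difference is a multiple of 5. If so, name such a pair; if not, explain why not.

There is no such pair.

Two integers differ by a multiple of 5 exactly when they have the same residue mod 5. The residues are 29↦4, 52↦2, 71↦1.
All 3 residues are distinct, so no two elements differ by a multiple of 5.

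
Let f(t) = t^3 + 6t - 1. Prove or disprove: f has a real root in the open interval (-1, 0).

Evaluate at the endpoints: f(-1) = -8, f(0) = -1 — same sign (negative).
f'(t) = 3t^2 + 6 has discriminant 0² − 4·3·6 = -72 < 0, so f' has no real roots and is positive for every real t.
So f is strictly increasing; between -1 and 0 its values lie between f(-1) = -8 and f(0) = -1, all negative. Therefore f has no root in (-1, 0).

No.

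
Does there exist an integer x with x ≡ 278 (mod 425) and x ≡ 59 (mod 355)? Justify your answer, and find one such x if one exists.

Reduce both congruences modulo 5, which divides 425 and 355: they say x ≡ 278 (mod 5) and x ≡ 59 (mod 5).
But 278 mod 5 = 3 while 59 mod 5 = 4, a contradiction.
Therefore no such x exists.

There is no such integer.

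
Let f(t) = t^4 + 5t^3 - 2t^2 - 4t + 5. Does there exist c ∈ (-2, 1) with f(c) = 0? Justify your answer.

f(-2) = -19 and f(1) = 5, which have opposite signs.
f is continuous everywhere (it is a polynomial), in particular on [-2, 1].
By the Intermediate Value Theorem f must vanish at some point of (-2, 1).

Yes, f has a root in the interval.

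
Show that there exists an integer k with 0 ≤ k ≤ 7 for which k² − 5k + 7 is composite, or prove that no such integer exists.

At k = 7: 7² − 5·7 + 7 = 21 = 3·7, which is composite.

k = 7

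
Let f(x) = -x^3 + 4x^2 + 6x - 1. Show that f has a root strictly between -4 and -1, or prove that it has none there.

Yes, f has a root in the interval.

f(-4) = 103 and f(-1) = -2, which have opposite signs.
As a polynomial, f is continuous on every closed interval.
By the Intermediate Value Theorem, f takes the value 0 somewhere in the open interval.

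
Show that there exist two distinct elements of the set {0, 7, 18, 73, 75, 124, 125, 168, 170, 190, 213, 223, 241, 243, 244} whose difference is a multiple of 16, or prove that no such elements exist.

Reduce each element modulo 16: 0↦0, 7↦7, 18↦2, 73↦9, 75↦11, 124↦12, 125↦13, 168↦8, 170↦10, 190↦14, 213↦5, 223↦15, 241↦1, 243↦3, 244↦4.
These 15 residues are pairwise different, hence no difference of two elements is divisible by 16.

There is no such pair.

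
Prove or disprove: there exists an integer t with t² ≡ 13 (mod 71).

No, no such integer exists.

Apply Euler's criterion with the prime 71: 13 is a quadratic residue iff 13^35 ≡ 1 (mod 71), and a non-residue iff it is ≡ −1.
Squaring successively (mod 71): 13^2 = 169 ≡ 27; 13^4 ≡ 27² = 729 ≡ 19; 13^8 ≡ 19² = 361 ≡ 6; 13^16 ≡ 6² = 36 ≡ 36; 13^32 ≡ 36² = 1296 ≡ 18.
Since 35 = 32 + 2 + 1, 13^35 ≡ 18 · 27 · 13; multiplying out mod 71: 18·27 = 486 ≡ 60, then 60·13 = 780 ≡ 70. Thus 13^35 ≡ 70 ≡ −1 (mod 71).
By Euler's criterion 13 is a quadratic non-residue mod 71: no t satisfies t² ≡ 13 (mod 71).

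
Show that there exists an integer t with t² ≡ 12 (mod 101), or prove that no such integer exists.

No such integer exists.

Apply Euler's criterion with the prime 101: 12 is a quadratic residue iff 12^50 ≡ 1 (mod 101), and a non-residue iff it is ≡ −1.
Squaring successively (mod 101): 12^2 = 144 ≡ 43; 12^4 ≡ 43² = 1849 ≡ 31; 12^8 ≡ 31² = 961 ≡ 52; 12^16 ≡ 52² = 2704 ≡ 78; 12^32 ≡ 78² = 6084 ≡ 24.
Since 50 = 32 + 16 + 2, 12^50 ≡ 24 · 78 · 43; multiplying out mod 101: 24·78 = 1872 ≡ 54, then 54·43 = 2322 ≡ 100. Thus 12^50 ≡ 100 ≡ −1 (mod 101).
By Euler's criterion 12 is a quadratic non-residue mod 101: no t satisfies t² ≡ 12 (mod 101).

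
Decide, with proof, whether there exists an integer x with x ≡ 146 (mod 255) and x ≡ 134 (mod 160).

gcd(255, 160) = 5. If x ≡ 146 (mod 255) and x ≡ 134 (mod 160), then x ≡ 146 (mod 5) and x ≡ 134 (mod 5).
However 146 ≡ 1 and 134 ≡ 4 (mod 5), and 1 ≠ 4.
Therefore no such x exists.

No such integer exists.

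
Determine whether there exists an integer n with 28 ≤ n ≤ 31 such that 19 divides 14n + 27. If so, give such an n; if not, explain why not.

No, no such integer n in that range exists.

At n = 28, 14·28 + 27 = 419 ≡ 1 (mod 19), and each step in n adds 14, giving residues 1, 15, 10, 5 for n = 28, 29, 30, 31.
None is 0, so 19 never divides 14n + 27 on this range.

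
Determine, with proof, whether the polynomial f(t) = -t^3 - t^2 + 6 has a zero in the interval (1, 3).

f(1) = 4 and f(3) = -30, which have opposite signs.
f is continuous everywhere (it is a polynomial), in particular on [1, 3].
By the Intermediate Value Theorem f must vanish at some point of (1, 3).

Such a root exists.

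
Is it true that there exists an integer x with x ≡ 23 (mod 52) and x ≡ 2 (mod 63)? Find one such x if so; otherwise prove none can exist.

x = 2207

The moduli 52 and 63 are coprime, so by the Chinese Remainder Theorem a unique solution modulo 3276 exists.
Write x = 23 + 52t and require 23 + 52t ≡ 2 (mod 63), i.e. 52t ≡ 42 (mod 63).
Invert 52 mod 63 by the Euclidean algorithm: 63 = 1·52 + 11, 52 = 4·11 + 8, 11 = 1·8 + 3, 8 = 2·3 + 2, 3 = 1·2 + 1, 2 = 2·1 + 0; back-substituting, 1 = 3 − 1·2 = 3 − (8 − 2·3) = −8 + 3·3 = −8 + 3·(11 − 1·8) = 3·11 − 4·8 = 3·11 − 4·(52 − 4·11) = −4·52 + 19·11 = −4·52 + 19·(63 − 1·52) = 19·63 − 23·52. Hence 52·(-23) ≡ 1, so 52⁻¹ ≡ -23 ≡ 40 (mod 63).
Therefore t ≡ 40·42 = 1680 ≡ 42 (mod 63).
With t = 42: x = 23 + 52·42 = 2207.
Check: 2207 mod 52 = 23, 2207 mod 63 = 2. ✓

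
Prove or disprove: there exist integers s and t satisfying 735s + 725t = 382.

Both 735 and 725 are divisible by gcd(735, 725) = 5, hence so is any combination 735s + 725t.
But 382 is not a multiple of 5 (it leaves remainder 2).
Therefore 735s + 725t = 382 has no solution in integers.

No, no such integers exist.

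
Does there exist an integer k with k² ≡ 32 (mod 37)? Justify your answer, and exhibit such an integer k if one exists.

There is no such integer.

37 is prime, so by Euler's criterion 32 is a square mod 37 iff 32^((37−1)/2) = 32^18 ≡ 1 (mod 37).
Repeated squaring mod 37: 32^2 = 1024 ≡ 25; 32^4 ≡ 25² = 625 ≡ 33; 32^8 ≡ 33² = 1089 ≡ 16; 32^16 ≡ 16² = 256 ≡ 34.
Since 18 = 16 + 2, 32^18 ≡ 34 · 25; multiplying out mod 37: 34·25 = 850 ≡ 36. Thus 32^18 ≡ 36 ≡ −1 (mod 37).
The value −1 means 32 is a non-residue modulo 37, so k² ≡ 32 (mod 37) is impossible.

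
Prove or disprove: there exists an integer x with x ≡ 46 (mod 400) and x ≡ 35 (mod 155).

gcd(400, 155) = 5. If x ≡ 46 (mod 400) and x ≡ 35 (mod 155), then x ≡ 46 (mod 5) and x ≡ 35 (mod 5).
However 46 ≡ 1 and 35 ≡ 0 (mod 5), and 1 ≠ 0.
Hence the system has no solution.

There is no such integer.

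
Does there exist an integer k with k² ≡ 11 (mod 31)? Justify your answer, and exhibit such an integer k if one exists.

Apply Euler's criterion with the prime 31: 11 is a quadratic residue iff 11^15 ≡ 1 (mod 31), and a non-residue iff it is ≡ −1.
Squaring successively (mod 31): 11^2 = 121 ≡ 28; 11^4 ≡ 28² = 784 ≡ 9; 11^8 ≡ 9² = 81 ≡ 19.
Since 15 = 8 + 4 + 2 + 1, 11^15 ≡ 19 · 9 · 28 · 11; multiplying out mod 31: 19·9 = 171 ≡ 16, then 16·28 = 448 ≡ 14, then 14·11 = 154 ≡ 30. Thus 11^15 ≡ 30 ≡ −1 (mod 31).
By Euler's criterion 11 is a quadratic non-residue mod 31: no k satisfies k² ≡ 11 (mod 31).

There is no such integer.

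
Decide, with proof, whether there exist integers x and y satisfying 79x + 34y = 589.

x = 1, y = 15

79 and 34 are coprime, so 79x + 34y ranges over all of ℤ.
Euclidean algorithm: 79 = 2·34 + 11, 34 = 3·11 + 1, 11 = 11·1 + 0.
Unwinding: 1 = 34 − 3·11 = 34 − 3·(79 − 2·34) = −3·79 + 7·34, i.e. 79·(-3) + 34·7 = 1.
Multiplying through by 589: x = (-3)·589 = -1767, y = 7·589 = 4123 is a solution.
Adding 52·34 to x and subtracting 52·79 from y gives the tidier solution (1, 15).
Check: 79·1 + 34·15 = 79 + 510 = 589. ✓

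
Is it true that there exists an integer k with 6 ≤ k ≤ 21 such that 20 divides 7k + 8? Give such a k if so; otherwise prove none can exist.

Try k = 16: 7·16 + 8 = 120 = 6·20, which is divisible by 20.

k = 16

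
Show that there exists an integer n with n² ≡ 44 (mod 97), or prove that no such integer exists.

n = 23 works: 23² = 529, and 529 − 44 = 485 = 5·97.

n = 23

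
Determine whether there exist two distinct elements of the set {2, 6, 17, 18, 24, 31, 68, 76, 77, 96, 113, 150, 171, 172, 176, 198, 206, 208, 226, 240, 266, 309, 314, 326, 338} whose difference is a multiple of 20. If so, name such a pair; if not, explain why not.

6 and 206 are such a pair.

Both 6 and 206 leave remainder 6 on division by 20; their difference 200 = 10·20 is a multiple of 20.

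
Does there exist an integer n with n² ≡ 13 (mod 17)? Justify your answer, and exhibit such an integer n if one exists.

n = 9 works: 9² = 81, and 81 − 13 = 68 = 4·17.

n = 9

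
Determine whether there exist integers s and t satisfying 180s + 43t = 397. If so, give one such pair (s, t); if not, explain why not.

s = 12, t = -41

180 and 43 are coprime, so 180s + 43t ranges over all of ℤ.
Dividing repeatedly: 180 = 4·43 + 8, 43 = 5·8 + 3, 8 = 2·3 + 2, 3 = 1·2 + 1, 2 = 2·1 + 0.
Working back up the chain: 1 = 3 − 1·2 = 3 − (8 − 2·3) = −8 + 3·3 = −8 + 3·(43 − 5·8) = 3·43 − 16·8 = 3·43 − 16·(180 − 4·43) = −16·180 + 67·43. So 180·(-16) + 43·67 = 1.
Times 397: 180·(-6352) + 43·26599 = 397, so (-6352, 26599) solves it.
The general solution is s = -6352 + 43k, t = 26599 − 180k; taking k = 148 gives the smaller pair s = 12, t = -41.
Indeed 180·12 + 43·(-41) = 2160 − 1763 = 397.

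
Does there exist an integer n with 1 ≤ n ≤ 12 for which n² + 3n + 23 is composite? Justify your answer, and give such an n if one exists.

n = 6

At n = 6: 6² + 3·6 + 23 = 77 = 7·11, which is composite.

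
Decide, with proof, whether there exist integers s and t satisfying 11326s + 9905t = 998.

Both 11326 and 9905 are divisible by gcd(11326, 9905) = 7, hence so is any combination 11326s + 9905t.
However 998 leaves remainder 4 on division by 7.
Therefore 11326s + 9905t = 998 has no solution in integers.

No such integers exist.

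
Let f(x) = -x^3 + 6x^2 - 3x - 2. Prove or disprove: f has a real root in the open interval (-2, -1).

The endpoint values f(-2) = 36 and f(-1) = 8 are both positive. Claim: f(x) > 0 for every x in (-2, -1).
Shift to the endpoint -1: with x = -1 − u (0 < u < 1), one computes f(-1 − u) = u^3 + 9u^2 + 18u + 8.
All 4 nonzero coefficients of this polynomial in u are positive; hence for u > 0 the value is a sum of positive terms (the constant 8 among them).
Therefore f(x) > 0 throughout (-2, -1), and f has no zero there.

No.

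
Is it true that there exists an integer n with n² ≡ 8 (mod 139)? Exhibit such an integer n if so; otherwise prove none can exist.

No, no such integer exists.

139 is prime, so by Euler's criterion 8 is a square mod 139 iff 8^((139−1)/2) = 8^69 ≡ 1 (mod 139).
Repeated squaring mod 139: 8^2 = 64 ≡ 64; 8^4 ≡ 64² = 4096 ≡ 65; 8^8 ≡ 65² = 4225 ≡ 55; 8^16 ≡ 55² = 3025 ≡ 106; 8^32 ≡ 106² = 11236 ≡ 116; 8^64 ≡ 116² = 13456 ≡ 112.
Since 69 = 64 + 4 + 1, 8^69 ≡ 112 · 65 · 8; multiplying out mod 139: 112·65 = 7280 ≡ 52, then 52·8 = 416 ≡ 138. Thus 8^69 ≡ 138 ≡ −1 (mod 139).
By Euler's criterion 8 is a quadratic non-residue mod 139: no n satisfies n² ≡ 8 (mod 139).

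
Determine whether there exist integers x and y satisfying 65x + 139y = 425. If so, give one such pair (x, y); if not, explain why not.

x = 60, y = -25

Since gcd(65, 139) = 1, every integer is an integer combination of 65 and 139.
Run the Euclidean algorithm on 139 and 65: 139 = 2·65 + 9, 65 = 7·9 + 2, 9 = 4·2 + 1, 2 = 2·1 + 0.
Working back up the chain: 1 = 9 − 4·2 = 9 − 4·(65 − 7·9) = −4·65 + 29·9 = −4·65 + 29·(139 − 2·65) = 29·139 − 62·65. So 65·(-62) + 139·29 = 1.
Multiplying through by 425: x = (-62)·425 = -26350, y = 29·425 = 12325 is a solution.
Shifting by a multiple of (139, −65) keeps it a solution: x = -26350 + 190·139 = 60, y = 12325 − 190·65 = -25.
Indeed 65·60 + 139·(-25) = 3900 − 3475 = 425.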